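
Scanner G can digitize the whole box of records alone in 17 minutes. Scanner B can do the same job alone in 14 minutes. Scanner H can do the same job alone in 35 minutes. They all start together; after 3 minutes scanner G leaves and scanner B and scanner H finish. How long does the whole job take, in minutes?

In the first 3 minutes the combined rate is 27/170, so 81/170 of the job is done, leaving 89/170.
After scanner G leaves the rate is 1/10 per minute; the remaining 89/170 takes 89/17 minutes.
Total = 3 + 89/17 = 140/17 minutes.

140/17 minutes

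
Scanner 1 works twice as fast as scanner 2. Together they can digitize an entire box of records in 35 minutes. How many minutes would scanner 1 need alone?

105/2 minutes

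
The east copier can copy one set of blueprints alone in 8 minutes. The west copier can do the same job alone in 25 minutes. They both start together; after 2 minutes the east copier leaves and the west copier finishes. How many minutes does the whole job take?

75/4 minutes

In the first 2 minutes the combined rate is 33/200, so 33/100 of the job is done, leaving 67/100.
After the east copier leaves the rate is 1/25 per minute; the remaining 67/100 takes 67/4 minutes.
Total = 2 + 67/4 = 75/4 minutes.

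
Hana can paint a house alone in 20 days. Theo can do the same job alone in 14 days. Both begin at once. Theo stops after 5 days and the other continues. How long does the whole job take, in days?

90/7 days

In the first 5 days the combined rate is 17/140, so 17/28 of the job is done, leaving 11/28.
After Theo leaves the rate is 1/20 per day; the remaining 11/28 takes 55/7 days.
Total = 5 + 55/7 = 90/7 days.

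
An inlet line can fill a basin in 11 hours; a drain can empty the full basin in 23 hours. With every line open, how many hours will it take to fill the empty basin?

Net rate = 1/11 − 1/23 = (23 − 11)/253 = 12/253 per hour.
Filling time = 1 ÷ (12/253) = 253/12 hours.

253/12 hours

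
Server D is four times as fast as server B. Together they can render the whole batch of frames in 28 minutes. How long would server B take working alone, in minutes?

140 minutes

Let server B's rate be r; then server D's rate is 4r, so together (4 + 1)r = 5r = 1/28.
Thus r = 1/140 per minute.
Server B alone: 140 minutes; server D alone: 35 minutes.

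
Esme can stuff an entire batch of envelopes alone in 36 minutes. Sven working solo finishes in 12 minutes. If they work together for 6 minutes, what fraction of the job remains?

1/3

Combined rate: 1/36 + 1/12 = (1 + 3)/36 = 4/36 = 1/9 per minute.
In 6 minutes they complete 6·1/9 = 2/3 of the job.
So 1/3 remains.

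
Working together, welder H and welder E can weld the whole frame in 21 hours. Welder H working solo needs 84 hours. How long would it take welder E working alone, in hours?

28 hours

Combined rate is 1/21 per hour.
Known contribution: 1/84 per hour.
So welder E's rate is 1/21 − 1/84 = 1/28, meaning 28 hours alone.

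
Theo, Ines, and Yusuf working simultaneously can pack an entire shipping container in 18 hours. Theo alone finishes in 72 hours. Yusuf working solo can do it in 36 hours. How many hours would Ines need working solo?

Combined rate is 1/18 per hour.
Known contribution: 1/72 + 1/36 = (1 + 2)/72 = 3/72 = 1/24 per hour.
So Ines's rate is 1/18 − 1/24 = 1/72, meaning 72 hours alone.

72 hours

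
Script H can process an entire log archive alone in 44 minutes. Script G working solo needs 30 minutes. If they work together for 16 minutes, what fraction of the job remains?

Combined rate: 1/44 + 1/30 = (15 + 22)/660 = 37/660 per minute.
In 16 minutes they complete 16·37/660 = 148/165 of the job.
So 17/165 remains.

17/165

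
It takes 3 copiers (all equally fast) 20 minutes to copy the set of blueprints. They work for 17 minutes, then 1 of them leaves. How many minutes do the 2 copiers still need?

9/2 minutes

One copier does 1/60 of the job per minute.
After 17 minutes with 3 copiers, 17/20 is done (3/20 left).
With 2 copiers the rate is 2/60 = 1/30, so the rest takes 3/20 ÷ 1/30 = 9/2 minutes.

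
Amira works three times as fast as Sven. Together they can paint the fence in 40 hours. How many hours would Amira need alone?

Let Sven's rate be r; then Amira's rate is 3r, so together (3 + 1)r = 4r = 1/40.
Thus r = 1/160 per hour.
Sven alone: 160 hours; Amira alone: 160/3 hours.

160/3 hours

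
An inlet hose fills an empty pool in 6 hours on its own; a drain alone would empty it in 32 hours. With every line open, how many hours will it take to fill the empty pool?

Net rate = 1/6 − 1/32 = (16 − 3)/96 = 13/96 per hour.
Filling time = 1 ÷ (13/96) = 96/13 hours.

96/13 hours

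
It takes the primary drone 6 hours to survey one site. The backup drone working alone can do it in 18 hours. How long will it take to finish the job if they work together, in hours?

9/2 hours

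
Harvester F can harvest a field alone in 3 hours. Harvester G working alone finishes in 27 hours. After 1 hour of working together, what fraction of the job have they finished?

Combined rate: 1/3 + 1/27 = (9 + 1)/27 = 10/27 per hour.
In 1 hour they complete 1·10/27 = 10/27 of the job.

10/27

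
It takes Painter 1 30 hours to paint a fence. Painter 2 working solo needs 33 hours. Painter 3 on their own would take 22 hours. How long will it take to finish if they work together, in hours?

55/6 hours

Combined rate: 1/30 + 1/33 + 1/22 = (11 + 10 + 15)/330 = 36/330 = 6/55 per hour.
Time = 1 ÷ (6/55) = 55/6 hours.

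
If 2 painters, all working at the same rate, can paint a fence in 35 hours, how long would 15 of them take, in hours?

14/3 hours

Total work is 2·35 = 70 painter-hours.
With 15 painters: 70/15 = 14/3 hours.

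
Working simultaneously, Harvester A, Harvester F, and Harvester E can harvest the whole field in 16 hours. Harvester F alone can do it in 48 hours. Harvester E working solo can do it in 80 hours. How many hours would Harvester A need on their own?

240/7 hours

Combined rate is 1/16 per hour.
Known contribution: 1/48 + 1/80 = (5 + 3)/240 = 8/240 = 1/30 per hour.
So Harvester A's rate is 1/16 − 1/30 = 7/240, meaning 240/7 hours alone.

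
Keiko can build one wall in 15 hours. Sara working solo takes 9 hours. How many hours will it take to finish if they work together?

Combined rate: 1/15 + 1/9 = (3 + 5)/45 = 8/45 per hour.
Time = 1 ÷ (8/45) = 45/8 hours.

45/8 hours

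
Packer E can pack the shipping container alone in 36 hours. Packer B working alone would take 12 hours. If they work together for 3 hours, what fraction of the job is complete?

1/3

Combined rate: 1/36 + 1/12 = (1 + 3)/36 = 4/36 = 1/9 per hour.
In 3 hours they complete 3·1/9 = 1/3 of the job.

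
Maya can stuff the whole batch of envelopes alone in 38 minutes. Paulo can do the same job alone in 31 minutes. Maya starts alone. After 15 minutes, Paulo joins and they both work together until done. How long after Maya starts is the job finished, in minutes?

76/3 minutes

In the first 15 minutes Maya alone does 15/38 of the job, leaving 23/38.
Once everyone is working, combined rate: 1/38 + 1/31 = (31 + 38)/1178 = 69/1178 per minute.
Remaining 23/38 at 69/1178 per minute takes 31/3 minutes.
Total from the start = 15 + 31/3 = 76/3 minutes.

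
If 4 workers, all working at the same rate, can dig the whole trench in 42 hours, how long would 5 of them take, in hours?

168/5 hours

Total work is 4·42 = 168 worker-hours.
With 5 workers: 168/5 hours.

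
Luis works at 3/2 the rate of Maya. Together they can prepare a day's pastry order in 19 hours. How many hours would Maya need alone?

95/2 hours

Let Maya's rate be r; then Luis's rate is (3/2)r, so together (3/2 + 1)r = (5/2)r = 1/19.
Thus r = 2/95 per hour.
Maya alone: 95/2 hours; Luis alone: 95/3 hours.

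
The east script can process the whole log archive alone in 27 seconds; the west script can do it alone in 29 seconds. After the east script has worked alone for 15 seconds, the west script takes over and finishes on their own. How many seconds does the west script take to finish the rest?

In 15 seconds the east script does 15/27 = 5/9 of the job, leaving 4/9.
The west script works at 1/29 per second, so finishing takes 4/9 ÷ 1/29 = 116/9 seconds.

116/9 seconds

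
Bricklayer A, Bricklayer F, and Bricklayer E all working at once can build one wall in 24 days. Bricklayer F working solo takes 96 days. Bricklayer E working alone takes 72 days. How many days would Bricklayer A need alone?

288/5 days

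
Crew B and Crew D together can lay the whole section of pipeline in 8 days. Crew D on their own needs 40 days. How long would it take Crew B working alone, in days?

10 days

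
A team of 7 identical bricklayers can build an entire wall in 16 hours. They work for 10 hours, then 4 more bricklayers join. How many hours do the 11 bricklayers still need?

42/11 hours

One bricklayer does 1/112 of the job per hour.
After 10 hours with 7 bricklayers, 5/8 is done (3/8 left).
With 11 bricklayers the rate is 11/112, so the rest takes 3/8 ÷ 11/112 = 42/11 hours.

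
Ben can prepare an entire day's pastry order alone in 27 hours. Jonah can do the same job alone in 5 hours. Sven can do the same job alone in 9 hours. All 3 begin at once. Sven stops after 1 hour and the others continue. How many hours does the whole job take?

15/4 hours

In the first 1 hour the combined rate is 47/135, so 47/135 of the job is done, leaving 88/135.
After Sven leaves the rate is 32/135 per hour; the remaining 88/135 takes 11/4 hours.
Total = 1 + 11/4 = 15/4 hours.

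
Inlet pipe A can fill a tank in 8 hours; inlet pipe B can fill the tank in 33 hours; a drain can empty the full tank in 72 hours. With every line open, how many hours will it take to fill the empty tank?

Net rate = 1/8 + 1/33 − 1/72 = (99 + 24 − 11)/792 = 112/792 = 14/99 per hour.
Filling time = 1 ÷ (14/99) = 99/14 hours.

99/14 hours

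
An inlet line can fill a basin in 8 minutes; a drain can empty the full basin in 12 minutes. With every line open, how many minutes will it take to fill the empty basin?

Net rate = 1/8 − 1/12 = (3 − 2)/24 = 1/24 per minute.
Filling time = 1 ÷ (1/24) = 24 minutes.

24 minutes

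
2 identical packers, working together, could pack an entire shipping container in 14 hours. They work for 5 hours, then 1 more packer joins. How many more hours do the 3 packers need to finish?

6 hours

One packer does 1/28 of the job per hour.
After 5 hours with 2 packers, 5/14 is done (9/14 left).
With 3 packers the rate is 3/28, so the rest takes 9/14 ÷ 3/28 = 6 hours.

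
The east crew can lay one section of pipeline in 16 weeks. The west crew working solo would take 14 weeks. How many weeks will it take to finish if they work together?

112/15 weeks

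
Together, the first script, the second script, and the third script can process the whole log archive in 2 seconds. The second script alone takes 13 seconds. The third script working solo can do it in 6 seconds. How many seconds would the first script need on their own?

39/10 seconds

Combined rate is 1/2 per second.
Known contribution: 1/13 + 1/6 = (6 + 13)/78 = 19/78 per second.
So the first script's rate is 1/2 − 19/78 = 10/39, meaning 39/10 seconds alone.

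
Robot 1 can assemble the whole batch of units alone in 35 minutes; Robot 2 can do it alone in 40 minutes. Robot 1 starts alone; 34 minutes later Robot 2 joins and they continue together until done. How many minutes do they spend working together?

8/15 minutes

In 34 minutes Robot 1 does 34/35 of the job, leaving 1/35.
Robot 1 and Robot 2 together work at 3/56 per minute, so finishing takes 1/35 ÷ 3/56 = 8/15 minutes.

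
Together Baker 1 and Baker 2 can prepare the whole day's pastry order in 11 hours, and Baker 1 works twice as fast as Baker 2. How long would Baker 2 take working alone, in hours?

33 hours

Let Baker 2's rate be r; then Baker 1's rate is 2r, so together (2 + 1)r = 3r = 1/11.
Thus r = 1/33 per hour.
Baker 2 alone: 33 hours; Baker 1 alone: 33/2 hours.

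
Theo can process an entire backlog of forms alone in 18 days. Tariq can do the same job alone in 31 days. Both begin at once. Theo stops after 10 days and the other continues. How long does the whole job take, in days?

124/9 days

In the first 10 days the combined rate is 49/558, so 245/279 of the job is done, leaving 34/279.
After Theo leaves the rate is 1/31 per day; the remaining 34/279 takes 34/9 days.
Total = 10 + 34/9 = 124/9 days.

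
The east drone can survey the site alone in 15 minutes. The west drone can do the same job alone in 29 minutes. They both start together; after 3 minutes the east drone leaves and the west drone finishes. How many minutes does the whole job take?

In the first 3 minutes the combined rate is 44/435, so 44/145 of the job is done, leaving 101/145.
After the east drone leaves the rate is 1/29 per minute; the remaining 101/145 takes 101/5 minutes.
Total = 3 + 101/5 = 116/5 minutes.

116/5 minutes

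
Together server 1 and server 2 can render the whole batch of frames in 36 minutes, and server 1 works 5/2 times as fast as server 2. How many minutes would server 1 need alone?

Let server 2's rate be r; then server 1's rate is (5/2)r, so together (5/2 + 1)r = (7/2)r = 1/36.
Thus r = 1/126 per minute.
Server 2 alone: 126 minutes; server 1 alone: 252/5 minutes.

252/5 minutes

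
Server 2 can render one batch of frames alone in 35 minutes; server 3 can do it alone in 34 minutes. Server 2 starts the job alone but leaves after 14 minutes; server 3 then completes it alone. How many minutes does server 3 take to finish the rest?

102/5 minutes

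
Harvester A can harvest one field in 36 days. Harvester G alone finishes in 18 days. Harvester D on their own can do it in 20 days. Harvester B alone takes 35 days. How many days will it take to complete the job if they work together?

Combined rate: 1/36 + 1/18 + 1/20 + 1/35 = (35 + 70 + 63 + 36)/1260 = 204/1260 = 17/105 per day.
Time = 1 ÷ (17/105) = 105/17 days.

105/17 days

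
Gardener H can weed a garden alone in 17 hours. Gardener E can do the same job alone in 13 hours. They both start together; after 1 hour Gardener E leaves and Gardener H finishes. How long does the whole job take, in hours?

204/13 hours

In the first 1 hour the combined rate is 30/221, so 30/221 of the job is done, leaving 191/221.
After Gardener E leaves the rate is 1/17 per hour; the remaining 191/221 takes 191/13 hours.
Total = 1 + 191/13 = 204/13 hours.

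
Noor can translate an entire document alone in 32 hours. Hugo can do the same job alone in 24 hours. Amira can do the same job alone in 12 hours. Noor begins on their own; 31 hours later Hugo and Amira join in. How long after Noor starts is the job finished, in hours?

In the first 31 hours Noor alone does 31/32 of the job, leaving 1/32.
Once everyone is working, combined rate: 1/32 + 1/24 + 1/12 = (3 + 4 + 8)/96 = 15/96 = 5/32 per hour.
Remaining 1/32 at 5/32 per hour takes 1/5 hours.
Total from the start = 31 + 1/5 = 156/5 hours.

156/5 hours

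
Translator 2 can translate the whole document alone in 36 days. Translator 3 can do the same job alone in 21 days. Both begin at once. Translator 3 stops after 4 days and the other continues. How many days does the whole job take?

204/7 days

In the first 4 days the combined rate is 19/252, so 19/63 of the job is done, leaving 44/63.
After Translator 3 leaves the rate is 1/36 per day; the remaining 44/63 takes 176/7 days.
Total = 4 + 176/7 = 204/7 days.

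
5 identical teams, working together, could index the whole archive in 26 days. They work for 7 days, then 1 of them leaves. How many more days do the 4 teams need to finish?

95/4 days

One team does 1/130 of the job per day.
After 7 days with 5 teams, 7/26 is done (19/26 left).
With 4 teams the rate is 4/130 = 2/65, so the rest takes 19/26 ÷ 2/65 = 95/4 days.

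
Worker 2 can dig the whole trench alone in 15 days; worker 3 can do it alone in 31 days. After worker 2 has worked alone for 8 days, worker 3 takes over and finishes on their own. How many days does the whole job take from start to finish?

337/15 days

In 8 days worker 2 does 8/15 of the job, leaving 7/15.
Worker 3 works at 1/31 per day, so finishing takes 7/15 ÷ 1/31 = 217/15 days.
Total time = 8 + 217/15 = 337/15 days.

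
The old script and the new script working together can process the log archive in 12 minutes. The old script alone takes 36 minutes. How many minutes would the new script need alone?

18 minutes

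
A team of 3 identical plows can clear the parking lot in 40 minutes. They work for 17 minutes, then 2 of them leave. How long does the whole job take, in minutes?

86 minutes

One plow does 1/120 of the job per minute.
After 17 minutes with 3 plows, 17/40 is done (23/40 left).
With 1 plow the rate is 1/120, so the rest takes 23/40 ÷ 1/120 = 69 minutes.
Total = 17 + 69 = 86 minutes.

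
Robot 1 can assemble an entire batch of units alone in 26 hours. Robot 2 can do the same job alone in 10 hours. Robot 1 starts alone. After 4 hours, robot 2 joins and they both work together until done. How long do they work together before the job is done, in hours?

55/9 hours

In the first 4 hours robot 1 alone does 4/26 = 2/13 of the job, leaving 11/13.
Once everyone is working, combined rate: 1/26 + 1/10 = (5 + 13)/130 = 18/130 = 9/65 per hour.
Remaining 11/13 at 9/65 per hour takes 55/9 hours.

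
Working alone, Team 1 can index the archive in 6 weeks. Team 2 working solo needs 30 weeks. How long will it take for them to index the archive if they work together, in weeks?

5 weeks

Combined rate: 1/6 + 1/30 = (5 + 1)/30 = 6/30 = 1/5 per week.
Time = 1 ÷ (1/5) = 5 weeks.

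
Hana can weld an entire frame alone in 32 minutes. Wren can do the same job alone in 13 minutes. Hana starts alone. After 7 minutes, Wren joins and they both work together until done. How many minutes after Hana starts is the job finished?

128/9 minutes

In the first 7 minutes Hana alone does 7/32 of the job, leaving 25/32.
Once everyone is working, combined rate: 1/32 + 1/13 = (13 + 32)/416 = 45/416 per minute.
Remaining 25/32 at 45/416 per minute takes 65/9 minutes.
Total from the start = 7 + 65/9 = 128/9 minutes.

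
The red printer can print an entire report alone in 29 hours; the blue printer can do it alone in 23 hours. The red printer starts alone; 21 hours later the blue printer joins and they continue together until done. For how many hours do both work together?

46/13 hours

In 21 hours the red printer does 21/29 of the job, leaving 8/29.
The red printer and the blue printer together work at 52/667 per hour, so finishing takes 8/29 ÷ 52/667 = 46/13 hours.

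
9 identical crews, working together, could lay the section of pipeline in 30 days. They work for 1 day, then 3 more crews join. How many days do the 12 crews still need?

87/4 days

One crew does 1/270 of the job per day.
After 1 day with 9 crews, 1/30 is done (29/30 left).
With 12 crews the rate is 12/270 = 2/45, so the rest takes 29/30 ÷ 2/45 = 87/4 days.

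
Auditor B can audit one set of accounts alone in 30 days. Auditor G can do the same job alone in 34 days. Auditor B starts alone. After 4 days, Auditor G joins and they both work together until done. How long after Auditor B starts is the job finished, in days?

In the first 4 days Auditor B alone does 4/30 = 2/15 of the job, leaving 13/15.
Once everyone is working, combined rate: 1/30 + 1/34 = (17 + 15)/510 = 32/510 = 16/255 per day.
Remaining 13/15 at 16/255 per day takes 221/16 days.
Total from the start = 4 + 221/16 = 285/16 days.

285/16 days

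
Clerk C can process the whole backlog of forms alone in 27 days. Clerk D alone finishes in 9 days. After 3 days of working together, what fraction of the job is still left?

Combined rate: 1/27 + 1/9 = (1 + 3)/27 = 4/27 per day.
In 3 days they complete 3·4/27 = 4/9 of the job.
So 5/9 remains.

5/9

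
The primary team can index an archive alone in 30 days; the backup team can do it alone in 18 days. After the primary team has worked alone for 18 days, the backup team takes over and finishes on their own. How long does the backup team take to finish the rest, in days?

36/5 days

In 18 days the primary team does 18/30 = 3/5 of the job, leaving 2/5.
The backup team works at 1/18 per day, so finishing takes 2/5 ÷ 1/18 = 36/5 days.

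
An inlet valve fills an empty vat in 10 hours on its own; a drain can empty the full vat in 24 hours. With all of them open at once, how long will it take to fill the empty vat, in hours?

120/7 hours

Net rate = 1/10 − 1/24 = (12 − 5)/120 = 7/120 per hour.
Filling time = 1 ÷ (7/120) = 120/7 hours.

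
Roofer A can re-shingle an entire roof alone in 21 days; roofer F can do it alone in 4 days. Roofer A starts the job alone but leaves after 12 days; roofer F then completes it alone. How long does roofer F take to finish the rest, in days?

12/7 days

In 12 days roofer A does 12/21 = 4/7 of the job, leaving 3/7.
Roofer F works at 1/4 per day, so finishing takes 3/7 ÷ 1/4 = 12/7 days.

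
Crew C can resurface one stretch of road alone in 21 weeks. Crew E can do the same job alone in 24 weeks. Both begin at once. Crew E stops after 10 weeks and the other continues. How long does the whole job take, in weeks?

In the first 10 weeks the combined rate is 5/56, so 25/28 of the job is done, leaving 3/28.
After crew E leaves the rate is 1/21 per week; the remaining 3/28 takes 9/4 weeks.
Total = 10 + 9/4 = 49/4 weeks.

49/4 weeks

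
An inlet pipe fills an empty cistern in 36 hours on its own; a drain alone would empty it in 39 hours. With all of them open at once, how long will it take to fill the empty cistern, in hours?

Net rate = 1/36 − 1/39 = (13 − 12)/468 = 1/468 per hour.
Filling time = 1 ÷ (1/468) = 468 hours.

468 hours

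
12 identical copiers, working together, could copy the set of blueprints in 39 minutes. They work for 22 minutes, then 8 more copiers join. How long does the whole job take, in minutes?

161/5 minutes

One copier does 1/468 of the job per minute.
After 22 minutes with 12 copiers, 22/39 is done (17/39 left).
With 20 copiers the rate is 20/468 = 5/117, so the rest takes 17/39 ÷ 5/117 = 51/5 minutes.
Total = 22 + 51/5 = 161/5 minutes.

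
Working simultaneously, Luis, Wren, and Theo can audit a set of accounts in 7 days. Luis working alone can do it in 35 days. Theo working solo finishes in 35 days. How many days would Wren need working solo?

Combined rate is 1/7 per day.
Known contribution: 1/35 + 1/35 = (1 + 1)/35 = 2/35 per day.
So Wren's rate is 1/7 − 2/35 = 3/35, meaning 35/3 days alone.

35/3 days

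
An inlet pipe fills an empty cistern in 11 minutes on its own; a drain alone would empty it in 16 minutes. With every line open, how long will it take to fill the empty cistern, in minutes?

Net rate = 1/11 − 1/16 = (16 − 11)/176 = 5/176 per minute.
Filling time = 1 ÷ (5/176) = 176/5 minutes.

176/5 minutes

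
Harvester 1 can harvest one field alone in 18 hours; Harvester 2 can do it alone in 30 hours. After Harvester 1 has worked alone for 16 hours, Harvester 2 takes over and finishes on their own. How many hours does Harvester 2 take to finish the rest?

In 16 hours Harvester 1 does 16/18 = 8/9 of the job, leaving 1/9.
Harvester 2 works at 1/30 per hour, so finishing takes 1/9 ÷ 1/30 = 10/3 hours.

10/3 hours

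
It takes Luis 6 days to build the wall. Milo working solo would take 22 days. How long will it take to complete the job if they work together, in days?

33/7 days

With two workers the combined time is the product over the sum: 6·22/(6+22) = 132/28 = 33/7 days.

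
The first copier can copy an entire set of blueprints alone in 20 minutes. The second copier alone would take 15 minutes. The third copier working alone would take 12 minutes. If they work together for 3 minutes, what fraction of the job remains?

Combined rate: 1/20 + 1/15 + 1/12 = (3 + 4 + 5)/60 = 12/60 = 1/5 per minute.
In 3 minutes they complete 3·1/5 = 3/5 of the job.
So 2/5 remains.

2/5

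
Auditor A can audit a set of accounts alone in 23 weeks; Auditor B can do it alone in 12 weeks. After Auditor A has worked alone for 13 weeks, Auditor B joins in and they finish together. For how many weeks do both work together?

In 13 weeks Auditor A does 13/23 of the job, leaving 10/23.
Auditor A and Auditor B together work at 35/276 per week, so finishing takes 10/23 ÷ 35/276 = 24/7 weeks.

24/7 weeks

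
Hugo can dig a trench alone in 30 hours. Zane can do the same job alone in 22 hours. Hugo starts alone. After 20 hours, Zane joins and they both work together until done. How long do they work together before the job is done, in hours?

55/13 hours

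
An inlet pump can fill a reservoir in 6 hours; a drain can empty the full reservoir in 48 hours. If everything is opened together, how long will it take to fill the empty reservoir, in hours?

48/7 hours

Net rate = 1/6 − 1/48 = (8 − 1)/48 = 7/48 per hour.
Filling time = 1 ÷ (7/48) = 48/7 hours.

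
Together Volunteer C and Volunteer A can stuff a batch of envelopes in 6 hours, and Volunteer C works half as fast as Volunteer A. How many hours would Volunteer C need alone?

18 hours

Let Volunteer A's rate be r; then Volunteer C's rate is (1/2)r, so together (1/2 + 1)r = (3/2)r = 1/6.
Thus r = 1/9 per hour.
Volunteer A alone: 9 hours; Volunteer C alone: 18 hours.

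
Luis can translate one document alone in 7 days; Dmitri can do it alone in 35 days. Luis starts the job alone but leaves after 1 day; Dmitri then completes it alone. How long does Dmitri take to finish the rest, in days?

In 1 day Luis does 1/7 of the job, leaving 6/7.
Dmitri works at 1/35 per day, so finishing takes 6/7 ÷ 1/35 = 30 days.

30 days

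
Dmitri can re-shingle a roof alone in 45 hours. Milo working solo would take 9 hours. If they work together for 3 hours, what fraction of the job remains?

Combined rate: 1/45 + 1/9 = (1 + 5)/45 = 6/45 = 2/15 per hour.
In 3 hours they complete 3·2/15 = 2/5 of the job.
So 3/5 remains.

3/5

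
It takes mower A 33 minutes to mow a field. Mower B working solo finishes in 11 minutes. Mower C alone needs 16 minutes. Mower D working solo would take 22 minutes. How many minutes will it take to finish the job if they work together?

48/11 minutes

Combined rate: 1/33 + 1/11 + 1/16 + 1/22 = (16 + 48 + 33 + 24)/528 = 121/528 = 11/48 per minute.
Time = 1 ÷ (11/48) = 48/11 minutes.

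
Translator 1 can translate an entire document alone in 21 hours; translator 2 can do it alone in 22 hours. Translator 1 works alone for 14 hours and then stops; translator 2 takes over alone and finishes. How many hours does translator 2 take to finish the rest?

22/3 hours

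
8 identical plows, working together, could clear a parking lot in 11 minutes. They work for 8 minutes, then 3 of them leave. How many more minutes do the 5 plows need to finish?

One plow does 1/88 of the job per minute.
After 8 minutes with 8 plows, 8/11 is done (3/11 left).
With 5 plows the rate is 5/88, so the rest takes 3/11 ÷ 5/88 = 24/5 minutes.

24/5 minutes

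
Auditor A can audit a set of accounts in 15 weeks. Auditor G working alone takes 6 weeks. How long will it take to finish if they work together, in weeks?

30/7 weeks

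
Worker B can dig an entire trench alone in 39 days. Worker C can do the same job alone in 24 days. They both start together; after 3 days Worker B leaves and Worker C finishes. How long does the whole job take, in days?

288/13 days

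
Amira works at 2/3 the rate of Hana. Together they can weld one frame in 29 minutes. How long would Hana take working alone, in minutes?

145/3 minutes

Let Hana's rate be r; then Amira's rate is (2/3)r, so together (2/3 + 1)r = (5/3)r = 1/29.
Thus r = 3/145 per minute.
Hana alone: 145/3 minutes; Amira alone: 145/2 minutes.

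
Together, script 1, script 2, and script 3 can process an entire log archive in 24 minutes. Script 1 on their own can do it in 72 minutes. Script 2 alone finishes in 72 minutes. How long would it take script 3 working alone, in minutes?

Combined rate is 1/24 per minute.
Known contribution: 1/72 + 1/72 = (1 + 1)/72 = 2/72 = 1/36 per minute.
So script 3's rate is 1/24 − 1/36 = 1/72, meaning 72 minutes alone.

72 minutes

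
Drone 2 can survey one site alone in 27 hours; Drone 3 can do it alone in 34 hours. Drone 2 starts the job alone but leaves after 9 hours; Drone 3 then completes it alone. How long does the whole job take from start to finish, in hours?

In 9 hours Drone 2 does 9/27 = 1/3 of the job, leaving 2/3.
Drone 3 works at 1/34 per hour, so finishing takes 2/3 ÷ 1/34 = 68/3 hours.
Total time = 9 + 68/3 = 95/3 hours.

95/3 hours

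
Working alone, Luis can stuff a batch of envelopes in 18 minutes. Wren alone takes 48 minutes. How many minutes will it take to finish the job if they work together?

144/11 minutes

With two workers the combined time is the product over the sum: 18·48/(18+48) = 864/66 = 144/11 minutes.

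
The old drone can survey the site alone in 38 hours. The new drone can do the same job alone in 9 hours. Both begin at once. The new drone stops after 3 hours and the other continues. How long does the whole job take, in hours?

76/3 hours

In the first 3 hours the combined rate is 47/342, so 47/114 of the job is done, leaving 67/114.
After the new drone leaves the rate is 1/38 per hour; the remaining 67/114 takes 67/3 hours.
Total = 3 + 67/3 = 76/3 hours.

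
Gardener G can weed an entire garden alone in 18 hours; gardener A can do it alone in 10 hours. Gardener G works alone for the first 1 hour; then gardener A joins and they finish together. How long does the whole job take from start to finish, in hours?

99/14 hours

In 1 hour gardener G does 1/18 of the job, leaving 17/18.
Gardener G and gardener A together work at 7/45 per hour, so finishing takes 17/18 ÷ 7/45 = 85/14 hours.
Total time = 1 + 85/14 = 99/14 hours.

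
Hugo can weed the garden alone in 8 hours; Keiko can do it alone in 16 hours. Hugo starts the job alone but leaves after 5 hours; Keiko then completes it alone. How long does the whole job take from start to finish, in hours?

11 hours

In 5 hours Hugo does 5/8 of the job, leaving 3/8.
Keiko works at 1/16 per hour, so finishing takes 3/8 ÷ 1/16 = 6 hours.
Total time = 5 + 6 = 11 hours.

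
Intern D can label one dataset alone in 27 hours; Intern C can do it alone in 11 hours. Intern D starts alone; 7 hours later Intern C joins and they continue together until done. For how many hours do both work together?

110/19 hours

In 7 hours Intern D does 7/27 of the job, leaving 20/27.
Intern D and Intern C together work at 38/297 per hour, so finishing takes 20/27 ÷ 38/297 = 110/19 hours.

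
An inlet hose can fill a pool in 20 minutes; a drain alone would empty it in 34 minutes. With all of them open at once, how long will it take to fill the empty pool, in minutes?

340/7 minutes

Net rate = 1/20 − 1/34 = (17 − 10)/340 = 7/340 per minute.
Filling time = 1 ÷ (7/340) = 340/7 minutes.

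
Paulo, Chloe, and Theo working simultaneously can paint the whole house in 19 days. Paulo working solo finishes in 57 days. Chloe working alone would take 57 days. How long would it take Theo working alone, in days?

57 days

Combined rate is 1/19 per day.
Known contribution: 1/57 + 1/57 = (1 + 1)/57 = 2/57 per day.
So Theo's rate is 1/19 − 2/57 = 1/57, meaning 57 days alone.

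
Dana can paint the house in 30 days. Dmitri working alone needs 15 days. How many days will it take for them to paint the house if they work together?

10 days

With two workers the combined time is the product over the sum: 30·15/(30+15) = 450/45 = 10 days.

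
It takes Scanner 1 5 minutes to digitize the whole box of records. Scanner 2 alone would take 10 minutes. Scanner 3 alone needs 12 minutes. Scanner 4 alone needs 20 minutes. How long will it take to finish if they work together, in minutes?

Combined rate: 1/5 + 1/10 + 1/12 + 1/20 = (12 + 6 + 5 + 3)/60 = 26/60 = 13/30 per minute.
Time = 1 ÷ (13/30) = 30/13 minutes.

30/13 minutes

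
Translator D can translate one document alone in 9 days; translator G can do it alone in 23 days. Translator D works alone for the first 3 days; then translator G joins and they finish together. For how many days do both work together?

In 3 days translator D does 3/9 = 1/3 of the job, leaving 2/3.
Translator D and translator G together work at 32/207 per day, so finishing takes 2/3 ÷ 32/207 = 69/16 days.

69/16 days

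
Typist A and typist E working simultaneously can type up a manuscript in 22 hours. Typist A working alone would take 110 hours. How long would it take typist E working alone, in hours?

Combined rate is 1/22 per hour.
Known contribution: 1/110 per hour.
So typist E's rate is 1/22 − 1/110 = 2/55, meaning 55/2 hours alone.

55/2 hours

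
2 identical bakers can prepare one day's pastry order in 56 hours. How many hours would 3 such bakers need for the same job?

112/3 hours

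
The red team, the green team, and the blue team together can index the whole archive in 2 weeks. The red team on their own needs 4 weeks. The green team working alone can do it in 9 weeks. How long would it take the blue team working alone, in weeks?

36/5 weeks

Combined rate is 1/2 per week.
Known contribution: 1/4 + 1/9 = (9 + 4)/36 = 13/36 per week.
So the blue team's rate is 1/2 − 13/36 = 5/36, meaning 36/5 weeks alone.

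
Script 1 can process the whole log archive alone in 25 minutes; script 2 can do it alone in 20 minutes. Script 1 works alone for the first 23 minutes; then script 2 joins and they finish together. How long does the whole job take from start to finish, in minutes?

215/9 minutes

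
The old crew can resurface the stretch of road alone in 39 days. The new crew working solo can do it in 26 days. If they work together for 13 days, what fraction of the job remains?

1/6

Combined rate: 1/39 + 1/26 = (2 + 3)/78 = 5/78 per day.
In 13 days they complete 13·5/78 = 5/6 of the job.
So 1/6 remains.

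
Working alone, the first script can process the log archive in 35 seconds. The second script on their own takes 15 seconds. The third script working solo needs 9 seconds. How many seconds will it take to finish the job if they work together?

63/13 seconds

Combined rate: 1/35 + 1/15 + 1/9 = (9 + 21 + 35)/315 = 65/315 = 13/63 per second.
Time = 1 ÷ (13/63) = 63/13 seconds.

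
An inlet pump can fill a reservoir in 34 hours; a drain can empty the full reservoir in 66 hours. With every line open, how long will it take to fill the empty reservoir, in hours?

Net rate = 1/34 − 1/66 = (33 − 17)/1122 = 16/1122 = 8/561 per hour.
Filling time = 1 ÷ (8/561) = 561/8 hours.

561/8 hours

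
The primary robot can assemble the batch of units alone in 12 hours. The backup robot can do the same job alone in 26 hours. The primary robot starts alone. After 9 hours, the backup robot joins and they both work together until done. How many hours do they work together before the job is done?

In the first 9 hours the primary robot alone does 9/12 = 3/4 of the job, leaving 1/4.
Once everyone is working, combined rate: 1/12 + 1/26 = (13 + 6)/156 = 19/156 per hour.
Remaining 1/4 at 19/156 per hour takes 39/19 hours.

39/19 hours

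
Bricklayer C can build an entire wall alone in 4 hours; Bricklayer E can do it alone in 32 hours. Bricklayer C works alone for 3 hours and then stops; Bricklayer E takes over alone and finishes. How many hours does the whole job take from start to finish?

11 hours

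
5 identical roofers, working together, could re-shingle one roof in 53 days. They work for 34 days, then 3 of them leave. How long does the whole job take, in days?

163/2 days

One roofer does 1/265 of the job per day.
After 34 days with 5 roofers, 34/53 is done (19/53 left).
With 2 roofers the rate is 2/265, so the rest takes 19/53 ÷ 2/265 = 95/2 days.
Total = 34 + 95/2 = 163/2 days.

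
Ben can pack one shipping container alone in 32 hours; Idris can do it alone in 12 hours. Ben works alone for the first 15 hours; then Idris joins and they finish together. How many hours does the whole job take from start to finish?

216/11 hours

In 15 hours Ben does 15/32 of the job, leaving 17/32.
Ben and Idris together work at 11/96 per hour, so finishing takes 17/32 ÷ 11/96 = 51/11 hours.
Total time = 15 + 51/11 = 216/11 hours.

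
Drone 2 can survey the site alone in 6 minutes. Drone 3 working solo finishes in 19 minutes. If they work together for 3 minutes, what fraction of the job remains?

13/38

Combined rate: 1/6 + 1/19 = (19 + 6)/114 = 25/114 per minute.
In 3 minutes they complete 3·25/114 = 25/38 of the job.
So 13/38 remains.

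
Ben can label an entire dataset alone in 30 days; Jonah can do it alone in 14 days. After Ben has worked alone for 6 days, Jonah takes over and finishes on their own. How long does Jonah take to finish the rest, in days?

56/5 days

In 6 days Ben does 6/30 = 1/5 of the job, leaving 4/5.
Jonah works at 1/14 per day, so finishing takes 4/5 ÷ 1/14 = 56/5 days.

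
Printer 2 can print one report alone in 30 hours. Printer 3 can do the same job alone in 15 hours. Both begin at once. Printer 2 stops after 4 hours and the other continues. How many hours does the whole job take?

In the first 4 hours the combined rate is 1/10, so 2/5 of the job is done, leaving 3/5.
After printer 2 leaves the rate is 1/15 per hour; the remaining 3/5 takes 9 hours.
Total = 4 + 9 = 13 hours.

13 hours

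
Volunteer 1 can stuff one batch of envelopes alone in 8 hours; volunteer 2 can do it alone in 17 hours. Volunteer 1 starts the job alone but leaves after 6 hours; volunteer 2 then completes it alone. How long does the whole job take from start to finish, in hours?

41/4 hours

In 6 hours volunteer 1 does 6/8 = 3/4 of the job, leaving 1/4.
Volunteer 2 works at 1/17 per hour, so finishing takes 1/4 ÷ 1/17 = 17/4 hours.
Total time = 6 + 17/4 = 41/4 hours.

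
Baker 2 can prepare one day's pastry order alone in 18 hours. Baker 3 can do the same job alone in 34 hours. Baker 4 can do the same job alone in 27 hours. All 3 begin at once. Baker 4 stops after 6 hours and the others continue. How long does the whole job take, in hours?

In the first 6 hours the combined rate is 56/459, so 112/153 of the job is done, leaving 41/153.
After baker 4 leaves the rate is 13/153 per hour; the remaining 41/153 takes 41/13 hours.
Total = 6 + 41/13 = 119/13 hours.

119/13 hours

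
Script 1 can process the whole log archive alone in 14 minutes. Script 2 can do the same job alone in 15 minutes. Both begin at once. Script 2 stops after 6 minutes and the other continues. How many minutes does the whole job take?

42/5 minutes

In the first 6 minutes the combined rate is 29/210, so 29/35 of the job is done, leaving 6/35.
After script 2 leaves the rate is 1/14 per minute; the remaining 6/35 takes 12/5 minutes.
Total = 6 + 12/5 = 42/5 minutes.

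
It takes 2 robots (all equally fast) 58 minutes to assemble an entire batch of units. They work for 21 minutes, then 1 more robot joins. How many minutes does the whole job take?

One robot does 1/116 of the job per minute.
After 21 minutes with 2 robots, 21/58 is done (37/58 left).
With 3 robots the rate is 3/116, so the rest takes 37/58 ÷ 3/116 = 74/3 minutes.
Total = 21 + 74/3 = 137/3 minutes.

137/3 minutes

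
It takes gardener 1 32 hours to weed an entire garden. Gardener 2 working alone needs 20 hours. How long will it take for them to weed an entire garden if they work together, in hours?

160/13 hours

Combined rate: 1/32 + 1/20 = (5 + 8)/160 = 13/160 per hour.
Time = 1 ÷ (13/160) = 160/13 hours.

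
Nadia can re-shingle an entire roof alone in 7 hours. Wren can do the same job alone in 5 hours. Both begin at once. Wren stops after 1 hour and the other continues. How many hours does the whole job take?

In the first 1 hour the combined rate is 12/35, so 12/35 of the job is done, leaving 23/35.
After Wren leaves the rate is 1/7 per hour; the remaining 23/35 takes 23/5 hours.
Total = 1 + 23/5 = 28/5 hours.

28/5 hours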